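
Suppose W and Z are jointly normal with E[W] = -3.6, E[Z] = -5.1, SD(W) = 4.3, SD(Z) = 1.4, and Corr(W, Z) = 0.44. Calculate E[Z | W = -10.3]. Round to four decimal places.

-6.0598

The regression of Z on W has slope ρ·σ_Z/σ_W and passes through (μ_W, μ_Z).
E[Z | W=-10.3] = -5.1 + (0.44)·(1.4/4.3)·(-10.3 − (-3.6)) = -5.1 + (0.14326)·(-6.7) = -6.0598.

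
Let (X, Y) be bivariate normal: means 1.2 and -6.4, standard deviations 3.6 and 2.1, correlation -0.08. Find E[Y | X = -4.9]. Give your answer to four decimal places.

E[Y | X=x] = μ_Y + ρ(σ_Y/σ_X)(x − μ_X) for jointly normal variables.
E[Y | X=-4.9] = -6.4 + (-0.08)·(2.1/3.6)·(-4.9 − (1.2)) = -6.4 + (-0.046667)·(-6.1) = -6.1153.

-6.1153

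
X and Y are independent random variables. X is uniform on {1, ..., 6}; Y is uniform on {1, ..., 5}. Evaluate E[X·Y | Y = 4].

14

Outcomes with Y = 4: (1,4), (2,4), (3,4), (4,4), (5,4), (6,4), each with probability 1/30.
E[X·Y | Y = 4] = (4 + 8 + 12 + 16 + 20 + 24) / 6 = 14.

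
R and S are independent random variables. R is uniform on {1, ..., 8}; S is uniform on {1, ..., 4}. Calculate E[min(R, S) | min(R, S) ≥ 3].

P(min(R, S) ≥ 3) = 3/8.
Summing min(R,S)·P(x,y) over outcomes with min(R, S) ≥ 3 gives 41/32.
E[min(R, S) | min(R, S) ≥ 3] = (41/32) / (3/8) = 41/12.

41/12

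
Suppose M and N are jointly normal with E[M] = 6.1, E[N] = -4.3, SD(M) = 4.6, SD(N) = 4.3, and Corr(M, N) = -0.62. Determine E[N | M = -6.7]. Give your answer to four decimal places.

3.1184

For a bivariate normal, E[N | M=x] = μ_N + ρ·(σ_N/σ_M)·(x − μ_M).
E[N | M=-6.7] = -4.3 + (-0.62)·(4.3/4.6)·(-6.7 − (6.1)) = -4.3 + (-0.579565)·(-12.8) = 3.1184.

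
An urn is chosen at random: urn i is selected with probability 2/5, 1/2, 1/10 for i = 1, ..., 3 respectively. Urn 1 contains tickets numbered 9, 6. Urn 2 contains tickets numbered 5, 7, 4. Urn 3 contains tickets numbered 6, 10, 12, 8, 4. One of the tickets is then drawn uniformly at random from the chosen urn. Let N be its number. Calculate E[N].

97/15

E[N | urn 1] = (9+6)/2 = 15/2.
E[N | urn 2] = (5+7+4)/3 = 16/3.
E[N | urn 3] = (6+10+12+8+4)/5 = 8.
By the law of total expectation,
E[N] = (2/5)·(15/2) + (1/2)·(16/3) + (1/10)·(8) = 97/15.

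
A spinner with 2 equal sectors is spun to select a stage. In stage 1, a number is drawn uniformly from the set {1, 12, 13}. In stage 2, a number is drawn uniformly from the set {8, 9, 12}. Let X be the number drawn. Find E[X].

E[X | stage 1] = (1+12+13)/3 = 26/3.
E[X | stage 2] = (8+9+12)/3 = 29/3.
E[X] = (1/2)·(26/3) + (1/2)·(29/3) = 55/6.

55/6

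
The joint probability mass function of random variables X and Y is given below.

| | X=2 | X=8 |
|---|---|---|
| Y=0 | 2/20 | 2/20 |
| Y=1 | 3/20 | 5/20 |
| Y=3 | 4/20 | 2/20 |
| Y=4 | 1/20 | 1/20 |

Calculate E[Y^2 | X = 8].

P(X = 8) = 1/2.
Σ Y^2·P over the event = 0·(2/20) + 1·(5/20) + 9·(2/20) + 16·(1/20) = 39/20.
E[Y^2 | X = 8] = (39/20) / (1/2) = 39/10.

39/10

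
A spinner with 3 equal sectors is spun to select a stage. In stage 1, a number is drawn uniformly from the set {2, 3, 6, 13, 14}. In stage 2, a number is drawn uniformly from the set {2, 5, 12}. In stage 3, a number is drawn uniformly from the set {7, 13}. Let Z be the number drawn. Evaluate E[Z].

359/45

E[Z | stage 1] = (2+3+6+13+14)/5 = 38/5.
E[Z | stage 2] = (2+5+12)/3 = 19/3.
E[Z | stage 3] = (7+13)/2 = 10.
E[Z] = (1/3)·(38/5) + (1/3)·(19/3) + (1/3)·(10) = 359/45.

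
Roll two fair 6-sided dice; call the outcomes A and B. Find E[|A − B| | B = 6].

Outcomes with B = 6: (1,6), (2,6), (3,6), (4,6), (5,6), (6,6), each with probability 1/36.
E[|A − B| | B = 6] = (5 + 4 + 3 + 2 + 1 + 0) / 6 = 5/2.

5/2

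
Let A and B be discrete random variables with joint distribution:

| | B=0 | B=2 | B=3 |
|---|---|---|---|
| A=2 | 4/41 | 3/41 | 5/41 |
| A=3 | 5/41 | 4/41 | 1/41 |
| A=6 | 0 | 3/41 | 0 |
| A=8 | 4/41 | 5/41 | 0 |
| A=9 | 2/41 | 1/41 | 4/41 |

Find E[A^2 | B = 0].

P(B = 0) = 15/41.
Σ A^2·P over the event = 4·(4/41) + 9·(5/41) + 64·(4/41) + 81·(2/41) = 479/41.
E[A^2 | B = 0] = (479/41) / (15/41) = 479/15.

479/15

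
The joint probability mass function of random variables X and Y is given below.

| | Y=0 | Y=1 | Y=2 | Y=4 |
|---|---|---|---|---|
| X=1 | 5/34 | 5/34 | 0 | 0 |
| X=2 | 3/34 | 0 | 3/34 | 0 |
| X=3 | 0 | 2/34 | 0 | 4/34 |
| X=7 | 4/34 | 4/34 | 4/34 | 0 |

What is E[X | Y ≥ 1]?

P(Y ≥ 1) = 11/17.
Σ X·P over the event = 1·(5/34) + 2·(3/34) + 3·(2/34) + 3·(4/34) + 7·(4/34) + 7·(4/34) = 5/2.
E[X | Y ≥ 1] = (5/2) / (11/17) = 85/22.

85/22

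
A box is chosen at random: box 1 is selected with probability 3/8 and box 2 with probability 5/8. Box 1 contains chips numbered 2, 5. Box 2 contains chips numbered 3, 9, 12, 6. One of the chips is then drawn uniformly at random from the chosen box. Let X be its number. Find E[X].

6

E[X | box 1] = (2+5)/2 = 7/2.
E[X | box 2] = (3+9+12+6)/4 = 15/2.
E[X] = (3/8)·(7/2) + (5/8)·(15/2) = 6.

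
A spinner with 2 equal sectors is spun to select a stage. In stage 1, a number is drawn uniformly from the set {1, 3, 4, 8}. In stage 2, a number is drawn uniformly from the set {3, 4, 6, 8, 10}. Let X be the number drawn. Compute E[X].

51/10

E[X | stage 1] = (1+3+4+8)/4 = 4.
E[X | stage 2] = (3+4+6+8+10)/5 = 31/5.
E[X] = (1/2)·(4) + (1/2)·(31/5) = 51/10.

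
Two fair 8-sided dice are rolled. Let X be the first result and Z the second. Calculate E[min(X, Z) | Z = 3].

P(Z = 3) = 1/8.
Summing min(X,Z)·P(x,y) over outcomes with Z = 3 gives 21/64.
E[min(X, Z) | Z = 3] = (21/64) / (1/8) = 21/8.

21/8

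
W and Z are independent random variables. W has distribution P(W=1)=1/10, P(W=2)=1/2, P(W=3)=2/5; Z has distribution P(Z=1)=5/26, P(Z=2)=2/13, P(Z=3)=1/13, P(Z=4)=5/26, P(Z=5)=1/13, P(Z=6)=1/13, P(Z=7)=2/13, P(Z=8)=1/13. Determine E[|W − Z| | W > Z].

81/61

P(W > Z) = 61/260.
Summing |W−Z|·P(x,y) over outcomes with W > Z gives 81/260.
E[|W − Z| | W > Z] = (81/260) / (61/260) = 81/61.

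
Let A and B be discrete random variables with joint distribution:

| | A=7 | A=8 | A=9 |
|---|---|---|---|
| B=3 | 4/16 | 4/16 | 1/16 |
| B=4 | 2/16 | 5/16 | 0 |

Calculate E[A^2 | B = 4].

P(B = 4) = 7/16.
Σ A^2·P over the event = 49·(2/16) + 64·(5/16) = 209/8.
E[A^2 | B = 4] = (209/8) / (7/16) = 418/7.

418/7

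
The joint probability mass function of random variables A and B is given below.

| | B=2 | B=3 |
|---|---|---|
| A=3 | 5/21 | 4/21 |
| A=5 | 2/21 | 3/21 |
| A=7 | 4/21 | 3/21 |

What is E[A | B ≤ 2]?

P(B ≤ 2) = 11/21.
Σ A·P over the event = 3·(5/21) + 5·(2/21) + 7·(4/21) = 53/21.
E[A | B ≤ 2] = (53/21) / (11/21) = 53/11.

53/11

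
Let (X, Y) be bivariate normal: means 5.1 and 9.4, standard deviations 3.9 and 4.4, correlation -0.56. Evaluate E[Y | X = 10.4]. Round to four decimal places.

For a bivariate normal, E[Y | X=x] = μ_Y + ρ·(σ_Y/σ_X)·(x − μ_X).
E[Y | X=10.4] = 9.4 + (-0.56)·(4.4/3.9)·(10.4 − (5.1)) = 9.4 + (-0.63179)·(5.3) = 6.0515.

6.0515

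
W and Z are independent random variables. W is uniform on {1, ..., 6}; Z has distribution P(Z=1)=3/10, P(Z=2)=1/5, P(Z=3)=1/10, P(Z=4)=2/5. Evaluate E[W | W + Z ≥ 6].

161/36

P(W + Z ≥ 6) = 3/5.
Summing W·P(x,y) over outcomes with W + Z ≥ 6 gives 161/60.
E[W | W + Z ≥ 6] = (161/60) / (3/5) = 161/36.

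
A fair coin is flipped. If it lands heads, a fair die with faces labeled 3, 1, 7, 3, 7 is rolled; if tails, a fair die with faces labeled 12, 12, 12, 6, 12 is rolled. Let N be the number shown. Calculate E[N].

E[N | heads] = (3+1+7+3+7)/5 = 21/5.
E[N | tails] = (12+12+12+6+12)/5 = 54/5.
E[N] = (1/2)·(21/5) + (1/2)·(54/5) = 15/2.

15/2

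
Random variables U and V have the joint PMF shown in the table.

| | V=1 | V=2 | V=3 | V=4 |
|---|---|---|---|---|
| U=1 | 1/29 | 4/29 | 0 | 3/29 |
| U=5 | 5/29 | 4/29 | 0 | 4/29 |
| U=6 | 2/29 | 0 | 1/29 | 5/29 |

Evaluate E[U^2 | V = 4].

283/12

P(V = 4) = 12/29.
Σ U^2·P over the event = 1·(3/29) + 25·(4/29) + 36·(5/29) = 283/29.
E[U^2 | V = 4] = (283/29) / (12/29) = 283/12.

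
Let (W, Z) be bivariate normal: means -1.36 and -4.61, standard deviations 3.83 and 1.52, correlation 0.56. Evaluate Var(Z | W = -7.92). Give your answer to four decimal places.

The conditional variance in a bivariate normal is σ_Z²(1 − ρ²), independent of x.
Var(Z | W=-7.92) = (1.52)²·(1 − (0.56)²) = 2.3104·0.6864 = 1.5859.

1.5859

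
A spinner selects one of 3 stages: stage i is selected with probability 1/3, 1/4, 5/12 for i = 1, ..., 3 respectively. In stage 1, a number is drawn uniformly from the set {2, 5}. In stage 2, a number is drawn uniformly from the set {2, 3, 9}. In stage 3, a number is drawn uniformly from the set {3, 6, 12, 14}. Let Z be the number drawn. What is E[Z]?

E[Z | stage 1] = (2+5)/2 = 7/2.
E[Z | stage 2] = (2+3+9)/3 = 14/3.
E[Z | stage 3] = (3+6+12+14)/4 = 35/4.
By the law of total expectation,
E[Z] = (1/3)·(7/2) + (1/4)·(14/3) + (5/12)·(35/4) = 287/48.

287/48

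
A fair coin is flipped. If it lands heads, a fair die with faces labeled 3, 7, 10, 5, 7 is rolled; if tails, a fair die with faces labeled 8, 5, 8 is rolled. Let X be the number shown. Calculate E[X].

67/10

E[X | heads] = (3+7+10+5+7)/5 = 32/5.
E[X | tails] = (8+5+8)/3 = 7.
By the law of total expectation,
E[X] = (1/2)·(32/5) + (1/2)·(7) = 67/10.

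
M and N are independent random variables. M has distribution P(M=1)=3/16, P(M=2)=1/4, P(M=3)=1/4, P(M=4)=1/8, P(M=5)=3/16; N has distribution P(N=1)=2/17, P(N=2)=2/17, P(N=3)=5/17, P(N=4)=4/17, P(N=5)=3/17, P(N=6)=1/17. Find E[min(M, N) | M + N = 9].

P(M + N = 9) = 11/136.
Summing min(M,N)·P(x,y) over outcomes with M + N = 9 gives 21/68.
E[min(M, N) | M + N = 9] = (21/68) / (11/136) = 42/11.

42/11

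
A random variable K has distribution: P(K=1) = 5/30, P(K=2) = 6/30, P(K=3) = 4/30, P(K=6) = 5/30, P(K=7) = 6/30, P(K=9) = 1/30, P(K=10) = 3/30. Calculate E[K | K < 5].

P(K < 5) = 1/2.
Σ over the event: 1·1/6 + 2·1/5 + 3·2/15 = 29/30.
E[K | K < 5] = (29/30) / (1/2) = 29/15.

29/15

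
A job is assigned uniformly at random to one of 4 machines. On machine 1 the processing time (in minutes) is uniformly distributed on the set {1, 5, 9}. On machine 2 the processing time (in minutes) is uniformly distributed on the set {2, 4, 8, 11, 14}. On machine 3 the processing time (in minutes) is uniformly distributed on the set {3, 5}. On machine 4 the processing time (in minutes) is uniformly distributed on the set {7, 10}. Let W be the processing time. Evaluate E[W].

E[W | machine 1] = (1+5+9)/3 = 5.
E[W | machine 2] = (2+4+8+11+14)/5 = 39/5.
E[W | machine 3] = (3+5)/2 = 4.
E[W | machine 4] = (7+10)/2 = 17/2.
By the law of total expectation,
E[W] = (1/4)·(5) + (1/4)·(39/5) + (1/4)·(4) + (1/4)·(17/2) = 253/40.

253/40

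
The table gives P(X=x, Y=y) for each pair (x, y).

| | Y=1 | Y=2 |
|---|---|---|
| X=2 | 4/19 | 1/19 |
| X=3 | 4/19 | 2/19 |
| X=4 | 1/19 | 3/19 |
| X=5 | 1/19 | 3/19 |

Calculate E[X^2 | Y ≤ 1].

P(Y ≤ 1) = 10/19.
Σ X^2·P over the event = 4·(4/19) + 9·(4/19) + 16·(1/19) + 25·(1/19) = 93/19.
E[X^2 | Y ≤ 1] = (93/19) / (10/19) = 93/10.

93/10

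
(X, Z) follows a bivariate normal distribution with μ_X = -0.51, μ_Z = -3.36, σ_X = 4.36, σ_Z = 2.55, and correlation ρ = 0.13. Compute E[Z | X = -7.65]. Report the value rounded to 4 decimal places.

The regression of Z on X has slope ρ·σ_Z/σ_X and passes through (μ_X, μ_Z).
E[Z | X=-7.65] = -3.36 + (0.13)·(2.55/4.36)·(-7.65 − (-0.51)) = -3.36 + (0.076032)·(-7.14) = -3.9029.

-3.9029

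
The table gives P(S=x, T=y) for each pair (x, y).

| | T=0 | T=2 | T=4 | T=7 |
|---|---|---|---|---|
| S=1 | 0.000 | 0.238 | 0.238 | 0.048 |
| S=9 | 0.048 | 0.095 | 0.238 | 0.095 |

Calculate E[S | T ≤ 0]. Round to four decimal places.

9.0000

P(T ≤ 0) = 0.048.
Σ S·P over the event = 9·(0.048) = 0.432.
E[S | T ≤ 0] = (0.432) / (0.048) = 9.0000.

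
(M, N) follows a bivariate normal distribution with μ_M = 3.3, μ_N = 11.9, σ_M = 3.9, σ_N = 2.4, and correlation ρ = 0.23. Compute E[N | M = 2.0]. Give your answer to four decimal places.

11.7160

The regression of N on M has slope ρ·σ_N/σ_M and passes through (μ_M, μ_N).
E[N | M=2.0] = 11.9 + (0.23)·(2.4/3.9)·(2.0 − (3.3)) = 11.9 + (0.14154)·(-1.3) = 11.7160.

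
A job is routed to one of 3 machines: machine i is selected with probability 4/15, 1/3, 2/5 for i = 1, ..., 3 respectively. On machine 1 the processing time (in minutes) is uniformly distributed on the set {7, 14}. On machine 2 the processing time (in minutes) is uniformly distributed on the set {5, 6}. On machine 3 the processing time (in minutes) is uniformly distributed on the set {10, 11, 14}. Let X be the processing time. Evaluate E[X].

93/10

E[X | machine 1] = (7+14)/2 = 21/2.
E[X | machine 2] = (5+6)/2 = 11/2.
E[X | machine 3] = (10+11+14)/3 = 35/3.
E[X] = (4/15)·(21/2) + (1/3)·(11/2) + (2/5)·(35/3) = 93/10.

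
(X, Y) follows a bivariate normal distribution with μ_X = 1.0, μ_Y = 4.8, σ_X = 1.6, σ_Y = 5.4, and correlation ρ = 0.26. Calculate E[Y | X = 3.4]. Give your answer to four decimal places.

6.9060

E[Y | X=x] = μ_Y + ρ(σ_Y/σ_X)(x − μ_X) for jointly normal variables.
E[Y | X=3.4] = 4.8 + (0.26)·(5.4/1.6)·(3.4 − (1.0)) = 4.8 + (0.8775)·(2.4) = 6.9060.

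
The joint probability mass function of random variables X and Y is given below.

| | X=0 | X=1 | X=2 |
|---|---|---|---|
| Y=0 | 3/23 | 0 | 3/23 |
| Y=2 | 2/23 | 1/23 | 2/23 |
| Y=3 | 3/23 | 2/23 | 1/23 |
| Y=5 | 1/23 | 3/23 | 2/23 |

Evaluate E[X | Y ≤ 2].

1

P(Y ≤ 2) = 11/23.
Σ X·P over the event = 0·(3/23) + 0·(2/23) + 1·(1/23) + 2·(3/23) + 2·(2/23) = 11/23.
E[X | Y ≤ 2] = (11/23) / (11/23) = 1.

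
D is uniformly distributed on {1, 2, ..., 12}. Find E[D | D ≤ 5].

Given D ≤ 5, D is equally likely to be any of {1, 2, 3, 4, 5}.
E[D | D ≤ 5] = (1 + 2 + 3 + 4 + 5) / 5 = 3.

3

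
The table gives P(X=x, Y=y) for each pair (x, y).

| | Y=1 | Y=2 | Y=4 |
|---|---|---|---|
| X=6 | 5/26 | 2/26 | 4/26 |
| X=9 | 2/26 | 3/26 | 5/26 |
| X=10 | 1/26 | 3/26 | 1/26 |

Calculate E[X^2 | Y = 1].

221/4

P(Y = 1) = 4/13.
Σ X^2·P over the event = 36·(5/26) + 81·(2/26) + 100·(1/26) = 17.
E[X^2 | Y = 1] = (17) / (4/13) = 221/4.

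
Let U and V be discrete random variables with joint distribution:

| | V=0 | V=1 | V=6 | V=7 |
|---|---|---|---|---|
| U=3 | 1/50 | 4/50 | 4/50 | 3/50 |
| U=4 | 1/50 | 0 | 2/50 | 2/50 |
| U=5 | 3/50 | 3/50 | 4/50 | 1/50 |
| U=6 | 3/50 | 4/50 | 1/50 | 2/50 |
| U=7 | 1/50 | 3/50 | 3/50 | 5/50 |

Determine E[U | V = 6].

67/14

P(V = 6) = 7/25.
Σ U·P over the event = 3·(4/50) + 4·(2/50) + 5·(4/50) + 6·(1/50) + 7·(3/50) = 67/50.
E[U | V = 6] = (67/50) / (7/25) = 67/14.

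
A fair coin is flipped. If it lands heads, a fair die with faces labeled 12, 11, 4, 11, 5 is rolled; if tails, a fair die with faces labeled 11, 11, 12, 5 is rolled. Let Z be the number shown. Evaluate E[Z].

E[Z | heads] = (12+11+4+11+5)/5 = 43/5.
E[Z | tails] = (11+11+12+5)/4 = 39/4.
By the law of total expectation,
E[Z] = (1/2)·(43/5) + (1/2)·(39/4) = 367/40.

367/40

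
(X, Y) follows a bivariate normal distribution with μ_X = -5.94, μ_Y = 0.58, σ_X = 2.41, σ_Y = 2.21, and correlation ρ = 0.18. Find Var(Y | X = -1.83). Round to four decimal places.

Var(Y | X=x) = (1 − ρ²)·σ_Y².
Var(Y | X=-1.83) = (2.21)²·(1 − (0.18)²) = 4.8841·0.9676 = 4.7259.

4.7259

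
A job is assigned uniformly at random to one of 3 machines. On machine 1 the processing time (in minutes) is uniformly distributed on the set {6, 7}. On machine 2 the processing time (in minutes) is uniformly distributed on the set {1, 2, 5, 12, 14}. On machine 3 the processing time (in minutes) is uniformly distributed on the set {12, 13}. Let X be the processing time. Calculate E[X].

43/5

E[X | machine 1] = (6+7)/2 = 13/2.
E[X | machine 2] = (1+2+5+12+14)/5 = 34/5.
E[X | machine 3] = (12+13)/2 = 25/2.
By the law of total expectation,
E[X] = (1/3)·(13/2) + (1/3)·(34/5) + (1/3)·(25/2) = 43/5.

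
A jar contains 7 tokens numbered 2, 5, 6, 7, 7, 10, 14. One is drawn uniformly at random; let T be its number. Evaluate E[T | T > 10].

P(T > 10) = 1/7.
Σ over the event: 14·1/7 = 2.
E[T | T > 10] = (2) / (1/7) = 14.

14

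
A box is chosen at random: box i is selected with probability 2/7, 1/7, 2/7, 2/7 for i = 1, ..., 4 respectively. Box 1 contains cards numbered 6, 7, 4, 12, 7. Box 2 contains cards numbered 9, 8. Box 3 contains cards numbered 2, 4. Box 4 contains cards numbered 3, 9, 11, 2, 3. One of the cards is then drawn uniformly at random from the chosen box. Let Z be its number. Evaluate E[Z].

E[Z | box 1] = (6+7+4+12+7)/5 = 36/5.
E[Z | box 2] = (9+8)/2 = 17/2.
E[Z | box 3] = (2+4)/2 = 3.
E[Z | box 4] = (3+9+11+2+3)/5 = 28/5.
E[Z] = (2/7)·(36/5) + (1/7)·(17/2) + (2/7)·(3) + (2/7)·(28/5) = 401/70.

401/70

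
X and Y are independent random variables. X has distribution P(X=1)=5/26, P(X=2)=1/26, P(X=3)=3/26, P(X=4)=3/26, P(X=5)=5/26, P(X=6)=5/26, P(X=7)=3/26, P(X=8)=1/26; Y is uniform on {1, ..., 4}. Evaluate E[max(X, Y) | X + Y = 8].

P(X + Y = 8) = 2/13.
Summing max(X,Y)·P(x,y) over outcomes with X + Y = 8 gives 11/13.
E[max(X, Y) | X + Y = 8] = (11/13) / (2/13) = 11/2.

11/2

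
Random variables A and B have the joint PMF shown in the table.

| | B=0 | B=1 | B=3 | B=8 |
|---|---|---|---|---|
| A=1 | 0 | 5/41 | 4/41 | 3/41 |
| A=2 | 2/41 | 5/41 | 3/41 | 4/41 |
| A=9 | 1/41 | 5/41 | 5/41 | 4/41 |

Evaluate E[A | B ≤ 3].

P(B ≤ 3) = 30/41.
Σ A·P over the event = 1·(5/41) + 1·(4/41) + 2·(2/41) + 2·(5/41) + 2·(3/41) + 9·(1/41) + 9·(5/41) + 9·(5/41) = 128/41.
E[A | B ≤ 3] = (128/41) / (30/41) = 64/15.

64/15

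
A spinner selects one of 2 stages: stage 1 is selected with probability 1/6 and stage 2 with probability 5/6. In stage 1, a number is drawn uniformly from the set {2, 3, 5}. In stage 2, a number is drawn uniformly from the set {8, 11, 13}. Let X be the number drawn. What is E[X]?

E[X | stage 1] = (2+3+5)/3 = 10/3.
E[X | stage 2] = (8+11+13)/3 = 32/3.
By the law of total expectation,
E[X] = (1/6)·(10/3) + (5/6)·(32/3) = 85/9.

85/9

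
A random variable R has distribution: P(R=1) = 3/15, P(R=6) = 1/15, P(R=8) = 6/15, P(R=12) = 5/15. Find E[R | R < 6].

P(R < 6) = 1/5.
Σ over the event: 1·1/5 = 1/5.
E[R | R < 6] = (1/5) / (1/5) = 1.

1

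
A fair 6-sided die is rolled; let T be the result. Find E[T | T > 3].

5

Given T > 3, T is equally likely to be any of {4, 5, 6}.
E[T | T > 3] = (4 + 5 + 6) / 3 = 5.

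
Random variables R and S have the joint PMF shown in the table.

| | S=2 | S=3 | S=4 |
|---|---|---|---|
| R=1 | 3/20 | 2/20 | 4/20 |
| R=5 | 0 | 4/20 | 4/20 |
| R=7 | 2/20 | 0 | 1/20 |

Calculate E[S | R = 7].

P(R = 7) = 3/20.
Σ S·P over the event = 2·(2/20) + 4·(1/20) = 2/5.
E[S | R = 7] = (2/5) / (3/20) = 8/3.

8/3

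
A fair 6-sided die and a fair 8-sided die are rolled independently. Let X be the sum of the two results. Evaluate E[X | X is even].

8

P(X is even) = 1/2.
Σ over the event: 2·1/48 + 4·1/16 + 6·5/48 + 8·1/8 + 10·5/48 + 12·1/16 + 14·1/48 = 4.
E[X | X is even] = (4) / (1/2) = 8.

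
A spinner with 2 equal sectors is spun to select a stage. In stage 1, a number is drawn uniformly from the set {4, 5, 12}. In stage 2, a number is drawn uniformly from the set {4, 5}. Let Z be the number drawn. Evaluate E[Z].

23/4

E[Z | stage 1] = (4+5+12)/3 = 7.
E[Z | stage 2] = (4+5)/2 = 9/2.
E[Z] = (1/2)·(7) + (1/2)·(9/2) = 23/4.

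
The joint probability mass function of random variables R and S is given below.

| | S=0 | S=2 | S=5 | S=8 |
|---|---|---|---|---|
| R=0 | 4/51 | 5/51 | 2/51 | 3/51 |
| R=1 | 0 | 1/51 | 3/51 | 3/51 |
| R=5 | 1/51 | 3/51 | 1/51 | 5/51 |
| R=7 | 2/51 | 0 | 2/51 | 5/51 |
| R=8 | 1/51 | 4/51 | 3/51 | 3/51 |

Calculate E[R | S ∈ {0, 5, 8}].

80/19

P(S ∈ {0, 5, 8}) = 38/51.
Summing R·P(R=x,S=y) over the conditioning event gives 160/51.
E[R | S ∈ {0, 5, 8}] = (160/51) / (38/51) = 80/19.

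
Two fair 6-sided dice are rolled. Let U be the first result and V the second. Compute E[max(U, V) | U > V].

14/3

P(U > V) = 5/12.
Summing max(U,V)·P(x,y) over outcomes with U > V gives 35/18.
E[max(U, V) | U > V] = (35/18) / (5/12) = 14/3.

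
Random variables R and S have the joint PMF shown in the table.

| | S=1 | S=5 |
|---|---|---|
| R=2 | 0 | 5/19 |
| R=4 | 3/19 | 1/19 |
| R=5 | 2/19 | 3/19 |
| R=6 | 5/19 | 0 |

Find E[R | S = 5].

29/9

P(S = 5) = 9/19.
Summing R·P(R=x,S=y) over the conditioning event gives 29/19.
E[R | S = 5] = (29/19) / (9/19) = 29/9.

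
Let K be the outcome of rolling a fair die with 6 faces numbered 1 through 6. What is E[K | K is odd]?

Given K is odd, K is equally likely to be any of {1, 3, 5}.
E[K | K is odd] = (1 + 3 + 5) / 3 = 3.

3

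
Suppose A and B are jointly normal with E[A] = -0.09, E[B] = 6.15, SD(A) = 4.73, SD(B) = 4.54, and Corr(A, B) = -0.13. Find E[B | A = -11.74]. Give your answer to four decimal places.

For a bivariate normal, E[B | A=x] = μ_B + ρ·(σ_B/σ_A)·(x − μ_A).
E[B | A=-11.74] = 6.15 + (-0.13)·(4.54/4.73)·(-11.74 − (-0.09)) = 6.15 + (-0.12478)·(-11.65) = 7.6037.

7.6037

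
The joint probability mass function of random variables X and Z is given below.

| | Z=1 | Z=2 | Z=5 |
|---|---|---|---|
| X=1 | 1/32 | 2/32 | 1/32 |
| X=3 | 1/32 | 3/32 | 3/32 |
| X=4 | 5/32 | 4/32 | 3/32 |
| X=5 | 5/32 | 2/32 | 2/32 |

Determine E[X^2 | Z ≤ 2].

P(Z ≤ 2) = 23/32.
Σ X^2·P over the event = 1·(1/32) + 1·(2/32) + 9·(1/32) + 9·(3/32) + 16·(5/32) + 16·(4/32) + 25·(5/32) + 25·(2/32) = 179/16.
E[X^2 | Z ≤ 2] = (179/16) / (23/32) = 358/23.

358/23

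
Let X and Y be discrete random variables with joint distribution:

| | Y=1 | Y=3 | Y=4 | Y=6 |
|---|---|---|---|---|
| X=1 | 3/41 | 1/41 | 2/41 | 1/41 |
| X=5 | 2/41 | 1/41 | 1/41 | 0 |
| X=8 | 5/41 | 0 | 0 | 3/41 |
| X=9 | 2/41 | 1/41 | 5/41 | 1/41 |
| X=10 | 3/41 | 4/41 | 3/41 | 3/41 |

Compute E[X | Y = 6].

P(Y = 6) = 8/41.
Σ X·P over the event = 1·(1/41) + 8·(3/41) + 9·(1/41) + 10·(3/41) = 64/41.
E[X | Y = 6] = (64/41) / (8/41) = 8.

8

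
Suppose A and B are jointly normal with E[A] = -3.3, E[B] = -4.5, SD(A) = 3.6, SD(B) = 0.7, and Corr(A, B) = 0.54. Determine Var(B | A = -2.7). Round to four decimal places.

For a bivariate normal, Var(B | A=x) = σ_B²(1 − ρ²).
Var(B | A=-2.7) = (0.7)²·(1 − (0.54)²) = 0.49·0.7084 = 0.3471.

0.3471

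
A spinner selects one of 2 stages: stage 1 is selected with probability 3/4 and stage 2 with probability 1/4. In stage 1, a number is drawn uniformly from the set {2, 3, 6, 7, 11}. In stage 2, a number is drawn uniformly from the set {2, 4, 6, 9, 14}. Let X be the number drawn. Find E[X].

E[X | stage 1] = (2+3+6+7+11)/5 = 29/5.
E[X | stage 2] = (2+4+6+9+14)/5 = 7.
E[X] = (3/4)·(29/5) + (1/4)·(7) = 61/10.

61/10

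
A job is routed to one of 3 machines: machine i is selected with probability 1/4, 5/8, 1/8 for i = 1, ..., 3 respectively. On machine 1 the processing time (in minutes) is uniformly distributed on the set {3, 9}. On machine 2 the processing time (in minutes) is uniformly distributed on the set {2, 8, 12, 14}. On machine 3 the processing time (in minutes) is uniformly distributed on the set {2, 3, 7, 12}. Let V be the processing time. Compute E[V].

63/8

E[V | machine 1] = (3+9)/2 = 6.
E[V | machine 2] = (2+8+12+14)/4 = 9.
E[V | machine 3] = (2+3+7+12)/4 = 6.
By the law of total expectation,
E[V] = (1/4)·(6) + (5/8)·(9) + (1/8)·(6) = 63/8.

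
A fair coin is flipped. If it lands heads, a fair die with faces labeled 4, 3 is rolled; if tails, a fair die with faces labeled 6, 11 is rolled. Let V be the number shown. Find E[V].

6

E[V | heads] = (4+3)/2 = 7/2.
E[V | tails] = (6+11)/2 = 17/2.
E[V] = (1/2)·(7/2) + (1/2)·(17/2) = 6.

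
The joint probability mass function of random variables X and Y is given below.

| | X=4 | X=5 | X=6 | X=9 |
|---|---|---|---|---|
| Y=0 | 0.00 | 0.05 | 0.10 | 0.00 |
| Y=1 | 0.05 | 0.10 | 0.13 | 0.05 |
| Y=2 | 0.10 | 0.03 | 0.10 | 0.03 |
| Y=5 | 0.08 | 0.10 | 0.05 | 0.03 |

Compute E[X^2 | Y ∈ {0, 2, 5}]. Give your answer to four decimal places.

31.7015

P(Y ∈ {0, 2, 5}) = 0.67.
Summing X^2·P(X=x,Y=y) over the conditioning event gives 21.24.
E[X^2 | Y ∈ {0, 2, 5}] = (21.24) / (0.67) = 31.7015.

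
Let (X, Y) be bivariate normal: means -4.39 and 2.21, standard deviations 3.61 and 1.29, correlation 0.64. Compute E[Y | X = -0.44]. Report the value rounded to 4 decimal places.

3.1134

For a bivariate normal, E[Y | X=x] = μ_Y + ρ·(σ_Y/σ_X)·(x − μ_X).
E[Y | X=-0.44] = 2.21 + (0.64)·(1.29/3.61)·(-0.44 − (-4.39)) = 2.21 + (0.2287)·(3.95) = 3.1134.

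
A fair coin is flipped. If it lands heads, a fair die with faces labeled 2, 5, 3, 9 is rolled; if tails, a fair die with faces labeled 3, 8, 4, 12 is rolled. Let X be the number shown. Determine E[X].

23/4

E[X | heads] = (2+5+3+9)/4 = 19/4.
E[X | tails] = (3+8+4+12)/4 = 27/4.
E[X] = (1/2)·(19/4) + (1/2)·(27/4) = 23/4.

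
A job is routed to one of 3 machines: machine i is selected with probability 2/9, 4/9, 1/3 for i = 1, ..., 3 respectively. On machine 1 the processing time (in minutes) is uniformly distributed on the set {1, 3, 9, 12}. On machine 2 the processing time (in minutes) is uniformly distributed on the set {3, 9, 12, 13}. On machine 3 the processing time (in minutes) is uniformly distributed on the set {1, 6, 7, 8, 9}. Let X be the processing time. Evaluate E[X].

227/30

E[X | machine 1] = (1+3+9+12)/4 = 25/4.
E[X | machine 2] = (3+9+12+13)/4 = 37/4.
E[X | machine 3] = (1+6+7+8+9)/5 = 31/5.
E[X] = (2/9)·(25/4) + (4/9)·(37/4) + (1/3)·(31/5) = 227/30.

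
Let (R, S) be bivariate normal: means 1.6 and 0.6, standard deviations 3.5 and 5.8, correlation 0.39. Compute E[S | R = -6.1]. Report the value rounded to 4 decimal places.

For a bivariate normal, E[S | R=x] = μ_S + ρ·(σ_S/σ_R)·(x − μ_R).
E[S | R=-6.1] = 0.6 + (0.39)·(5.8/3.5)·(-6.1 − (1.6)) = 0.6 + (0.64629)·(-7.7) = -4.3764.

-4.3764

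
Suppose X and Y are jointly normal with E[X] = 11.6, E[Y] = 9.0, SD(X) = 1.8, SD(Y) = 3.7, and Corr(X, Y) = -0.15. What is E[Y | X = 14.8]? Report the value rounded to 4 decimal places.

8.0133

E[Y | X=x] = μ_Y + ρ(σ_Y/σ_X)(x − μ_X) for jointly normal variables.
E[Y | X=14.8] = 9.0 + (-0.15)·(3.7/1.8)·(14.8 − (11.6)) = 9.0 + (-0.30833)·(3.2) = 8.0133.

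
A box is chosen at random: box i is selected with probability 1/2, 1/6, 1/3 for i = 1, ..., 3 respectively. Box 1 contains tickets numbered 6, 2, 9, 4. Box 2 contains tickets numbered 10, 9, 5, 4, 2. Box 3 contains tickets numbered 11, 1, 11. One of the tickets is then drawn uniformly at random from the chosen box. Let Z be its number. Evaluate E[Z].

445/72

E[Z | box 1] = (6+2+9+4)/4 = 21/4.
E[Z | box 2] = (10+9+5+4+2)/5 = 6.
E[Z | box 3] = (11+1+11)/3 = 23/3.
By the law of total expectation,
E[Z] = (1/2)·(21/4) + (1/6)·(6) + (1/3)·(23/3) = 445/72.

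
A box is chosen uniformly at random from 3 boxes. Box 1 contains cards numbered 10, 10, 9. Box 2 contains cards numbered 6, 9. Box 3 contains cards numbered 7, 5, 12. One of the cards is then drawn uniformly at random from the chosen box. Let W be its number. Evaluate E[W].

151/18

E[W | box 1] = (10+10+9)/3 = 29/3.
E[W | box 2] = (6+9)/2 = 15/2.
E[W | box 3] = (7+5+12)/3 = 8.
E[W] = (1/3)·(29/3) + (1/3)·(15/2) + (1/3)·(8) = 151/18.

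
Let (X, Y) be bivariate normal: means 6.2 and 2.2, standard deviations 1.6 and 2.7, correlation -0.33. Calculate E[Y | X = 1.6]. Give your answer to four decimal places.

E[Y | X=x] = μ_Y + ρ(σ_Y/σ_X)(x − μ_X) for jointly normal variables.
E[Y | X=1.6] = 2.2 + (-0.33)·(2.7/1.6)·(1.6 − (6.2)) = 2.2 + (-0.55688)·(-4.6) = 4.7616.

4.7616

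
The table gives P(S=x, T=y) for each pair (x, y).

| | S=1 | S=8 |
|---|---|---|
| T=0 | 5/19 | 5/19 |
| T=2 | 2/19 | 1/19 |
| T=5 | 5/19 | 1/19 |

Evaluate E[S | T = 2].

10/3

P(T = 2) = 3/19.
Σ S·P over the event = 1·(2/19) + 8·(1/19) = 10/19.
E[S | T = 2] = (10/19) / (3/19) = 10/3.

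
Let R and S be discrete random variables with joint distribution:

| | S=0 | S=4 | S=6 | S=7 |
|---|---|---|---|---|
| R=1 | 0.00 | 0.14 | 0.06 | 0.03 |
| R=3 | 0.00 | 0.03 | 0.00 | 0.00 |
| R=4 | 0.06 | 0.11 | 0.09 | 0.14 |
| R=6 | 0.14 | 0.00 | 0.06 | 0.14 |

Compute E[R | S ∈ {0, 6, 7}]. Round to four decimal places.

4.5694

P(S ∈ {0, 6, 7}) = 0.72.
Σ R·P over the event = 1·(0.06) + 1·(0.03) + 4·(0.06) + 4·(0.09) + 4·(0.14) + 6·(0.14) + 6·(0.06) + 6·(0.14) = 3.29.
E[R | S ∈ {0, 6, 7}] = (3.29) / (0.72) = 4.5694.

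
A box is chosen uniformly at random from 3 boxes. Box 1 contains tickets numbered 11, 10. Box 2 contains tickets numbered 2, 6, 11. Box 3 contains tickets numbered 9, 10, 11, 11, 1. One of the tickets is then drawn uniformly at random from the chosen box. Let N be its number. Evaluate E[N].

757/90

E[N | box 1] = (11+10)/2 = 21/2.
E[N | box 2] = (2+6+11)/3 = 19/3.
E[N | box 3] = (9+10+11+11+1)/5 = 42/5.
E[N] = (1/3)·(21/2) + (1/3)·(19/3) + (1/3)·(42/5) = 757/90.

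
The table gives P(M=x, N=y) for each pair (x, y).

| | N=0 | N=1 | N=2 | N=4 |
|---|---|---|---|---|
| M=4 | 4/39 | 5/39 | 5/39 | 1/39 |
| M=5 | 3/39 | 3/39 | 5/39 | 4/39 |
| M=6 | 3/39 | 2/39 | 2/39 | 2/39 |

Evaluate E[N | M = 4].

P(M = 4) = 5/13.
Σ N·P over the event = 0·(4/39) + 1·(5/39) + 2·(5/39) + 4·(1/39) = 19/39.
E[N | M = 4] = (19/39) / (5/13) = 19/15.

19/15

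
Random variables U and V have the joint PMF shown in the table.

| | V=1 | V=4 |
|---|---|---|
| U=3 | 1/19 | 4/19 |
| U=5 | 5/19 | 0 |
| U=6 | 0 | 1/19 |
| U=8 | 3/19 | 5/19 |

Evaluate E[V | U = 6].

P(U = 6) = 1/19.
Σ V·P over the event = 4·(1/19) = 4/19.
E[V | U = 6] = (4/19) / (1/19) = 4.

4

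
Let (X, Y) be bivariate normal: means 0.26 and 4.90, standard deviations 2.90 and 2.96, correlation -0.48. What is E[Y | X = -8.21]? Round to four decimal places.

The regression of Y on X has slope ρ·σ_Y/σ_X and passes through (μ_X, μ_Y).
E[Y | X=-8.21] = 4.90 + (-0.48)·(2.96/2.90)·(-8.21 − (0.26)) = 4.90 + (-0.48993)·(-8.47) = 9.0497.

9.0497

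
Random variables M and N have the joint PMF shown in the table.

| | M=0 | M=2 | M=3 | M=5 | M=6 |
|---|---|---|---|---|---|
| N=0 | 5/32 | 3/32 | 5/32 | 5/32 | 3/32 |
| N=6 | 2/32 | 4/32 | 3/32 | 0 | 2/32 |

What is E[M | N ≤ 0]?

P(N ≤ 0) = 21/32.
Summing M·P(M=x,N=y) over the conditioning event gives 2.
E[M | N ≤ 0] = (2) / (21/32) = 64/21.

64/21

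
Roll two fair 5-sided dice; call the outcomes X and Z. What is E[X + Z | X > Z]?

Outcomes with X > Z: (2,1), (3,1), (3,2), (4,1), (4,2), (4,3), (5,1), (5,2), (5,3), (5,4), each with probability 1/25.
E[X + Z | X > Z] = (3 + 4 + 5 + 5 + 6 + 7 + 6 + 7 + 8 + 9) / 10 = 6.

6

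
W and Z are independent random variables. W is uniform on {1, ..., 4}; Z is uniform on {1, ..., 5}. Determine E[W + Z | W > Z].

5

Outcomes with W > Z: (2,1), (3,1), (3,2), (4,1), (4,2), (4,3), each with probability 1/20.
E[W + Z | W > Z] = (3 + 4 + 5 + 5 + 6 + 7) / 6 = 5.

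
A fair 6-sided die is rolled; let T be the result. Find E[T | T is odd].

3

Given T is odd, T is equally likely to be any of {1, 3, 5}.
E[T | T is odd] = (1 + 3 + 5) / 3 = 3.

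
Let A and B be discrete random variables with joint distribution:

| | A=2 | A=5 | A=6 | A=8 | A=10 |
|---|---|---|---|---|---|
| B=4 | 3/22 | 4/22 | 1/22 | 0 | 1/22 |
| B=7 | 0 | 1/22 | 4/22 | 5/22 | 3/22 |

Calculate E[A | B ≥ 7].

99/13

P(B ≥ 7) = 13/22.
Σ A·P over the event = 5·(1/22) + 6·(4/22) + 8·(5/22) + 10·(3/22) = 9/2.
E[A | B ≥ 7] = (9/2) / (13/22) = 99/13.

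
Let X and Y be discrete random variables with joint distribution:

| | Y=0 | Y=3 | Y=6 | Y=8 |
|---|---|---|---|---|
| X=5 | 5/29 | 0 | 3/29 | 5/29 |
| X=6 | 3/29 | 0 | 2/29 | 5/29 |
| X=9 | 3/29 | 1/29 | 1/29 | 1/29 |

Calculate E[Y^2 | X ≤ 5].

P(X ≤ 5) = 13/29.
Σ Y^2·P over the event = 0·(5/29) + 36·(3/29) + 64·(5/29) = 428/29.
E[Y^2 | X ≤ 5] = (428/29) / (13/29) = 428/13.

428/13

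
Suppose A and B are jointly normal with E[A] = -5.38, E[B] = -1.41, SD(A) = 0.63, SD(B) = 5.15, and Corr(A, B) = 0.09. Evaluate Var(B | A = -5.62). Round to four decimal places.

For a bivariate normal, Var(B | A=x) = σ_B²(1 − ρ²).
Var(B | A=-5.62) = (5.15)²·(1 − (0.09)²) = 26.5225·0.9919 = 26.3077.

26.3077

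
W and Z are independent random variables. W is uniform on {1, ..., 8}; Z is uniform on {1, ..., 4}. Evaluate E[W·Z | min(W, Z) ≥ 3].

P(min(W, Z) ≥ 3) = 3/8.
Summing WZ·P(x,y) over outcomes with min(W, Z) ≥ 3 gives 231/32.
E[W·Z | min(W, Z) ≥ 3] = (231/32) / (3/8) = 77/4.

77/4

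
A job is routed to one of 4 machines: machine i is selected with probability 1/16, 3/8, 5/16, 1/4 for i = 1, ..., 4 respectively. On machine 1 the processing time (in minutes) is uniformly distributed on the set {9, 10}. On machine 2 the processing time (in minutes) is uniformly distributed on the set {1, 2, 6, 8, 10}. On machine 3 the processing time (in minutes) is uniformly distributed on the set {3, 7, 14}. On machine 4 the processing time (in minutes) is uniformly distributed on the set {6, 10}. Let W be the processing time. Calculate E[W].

E[W | machine 1] = (9+10)/2 = 19/2.
E[W | machine 2] = (1+2+6+8+10)/5 = 27/5.
E[W | machine 3] = (3+7+14)/3 = 8.
E[W | machine 4] = (6+10)/2 = 8.
E[W] = (1/16)·(19/2) + (3/8)·(27/5) + (5/16)·(8) + (1/4)·(8) = 1139/160.

1139/160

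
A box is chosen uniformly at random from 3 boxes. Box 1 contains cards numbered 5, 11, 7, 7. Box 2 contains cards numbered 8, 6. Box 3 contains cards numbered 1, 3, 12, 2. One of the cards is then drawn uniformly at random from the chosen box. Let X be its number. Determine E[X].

19/3

E[X | box 1] = (5+11+7+7)/4 = 15/2.
E[X | box 2] = (8+6)/2 = 7.
E[X | box 3] = (1+3+12+2)/4 = 9/2.
E[X] = (1/3)·(15/2) + (1/3)·(7) + (1/3)·(9/2) = 19/3.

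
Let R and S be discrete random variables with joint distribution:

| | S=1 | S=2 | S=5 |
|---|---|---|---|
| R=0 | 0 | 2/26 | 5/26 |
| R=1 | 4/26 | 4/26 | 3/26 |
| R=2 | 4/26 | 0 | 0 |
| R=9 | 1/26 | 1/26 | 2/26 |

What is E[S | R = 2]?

1

P(R = 2) = 2/13.
Σ S·P over the event = 1·(4/26) = 2/13.
E[S | R = 2] = (2/13) / (2/13) = 1.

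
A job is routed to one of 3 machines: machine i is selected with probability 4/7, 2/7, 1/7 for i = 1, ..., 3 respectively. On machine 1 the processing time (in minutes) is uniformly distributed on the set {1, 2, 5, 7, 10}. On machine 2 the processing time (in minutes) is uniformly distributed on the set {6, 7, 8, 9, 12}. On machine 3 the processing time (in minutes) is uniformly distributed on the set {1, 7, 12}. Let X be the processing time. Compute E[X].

652/105

E[X | machine 1] = (1+2+5+7+10)/5 = 5.
E[X | machine 2] = (6+7+8+9+12)/5 = 42/5.
E[X | machine 3] = (1+7+12)/3 = 20/3.
By the law of total expectation,
E[X] = (4/7)·(5) + (2/7)·(42/5) + (1/7)·(20/3) = 652/105.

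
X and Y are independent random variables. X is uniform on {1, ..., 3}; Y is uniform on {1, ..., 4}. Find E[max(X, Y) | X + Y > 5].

Outcomes with X + Y > 5: (2,4), (3,3), (3,4), each with probability 1/12.
E[max(X, Y) | X + Y > 5] = (4 + 3 + 4) / 3 = 11/3.

11/3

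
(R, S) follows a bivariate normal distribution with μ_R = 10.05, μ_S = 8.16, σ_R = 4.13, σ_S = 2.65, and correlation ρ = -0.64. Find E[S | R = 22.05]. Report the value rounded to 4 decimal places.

3.2322

For a bivariate normal, E[S | R=x] = μ_S + ρ·(σ_S/σ_R)·(x − μ_R).
E[S | R=22.05] = 8.16 + (-0.64)·(2.65/4.13)·(22.05 − (10.05)) = 8.16 + (-0.41065)·(12) = 3.2322.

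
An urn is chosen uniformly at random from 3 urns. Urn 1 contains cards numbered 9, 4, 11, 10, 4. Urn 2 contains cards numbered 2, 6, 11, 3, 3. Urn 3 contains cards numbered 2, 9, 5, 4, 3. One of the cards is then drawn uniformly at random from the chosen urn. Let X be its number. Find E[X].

86/15

E[X | urn 1] = (9+4+11+10+4)/5 = 38/5.
E[X | urn 2] = (2+6+11+3+3)/5 = 5.
E[X | urn 3] = (2+9+5+4+3)/5 = 23/5.
E[X] = (1/3)·(38/5) + (1/3)·(5) + (1/3)·(23/5) = 86/15.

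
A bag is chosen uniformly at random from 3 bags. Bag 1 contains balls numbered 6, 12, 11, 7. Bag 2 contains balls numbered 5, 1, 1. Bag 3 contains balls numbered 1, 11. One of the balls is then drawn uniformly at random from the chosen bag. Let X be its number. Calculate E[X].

52/9

E[X | bag 1] = (6+12+11+7)/4 = 9.
E[X | bag 2] = (5+1+1)/3 = 7/3.
E[X | bag 3] = (1+11)/2 = 6.
By the law of total expectation,
E[X] = (1/3)·(9) + (1/3)·(7/3) + (1/3)·(6) = 52/9.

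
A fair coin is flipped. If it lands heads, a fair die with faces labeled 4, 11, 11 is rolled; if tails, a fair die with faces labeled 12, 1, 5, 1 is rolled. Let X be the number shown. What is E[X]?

161/24

E[X | heads] = (4+11+11)/3 = 26/3.
E[X | tails] = (12+1+5+1)/4 = 19/4.
By the law of total expectation,
E[X] = (1/2)·(26/3) + (1/2)·(19/4) = 161/24.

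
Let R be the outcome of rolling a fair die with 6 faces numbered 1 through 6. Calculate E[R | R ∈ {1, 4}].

P(R ∈ {1, 4}) = 1/3.
Σ over the event: 1·1/6 + 4·1/6 = 5/6.
E[R | R ∈ {1, 4}] = (5/6) / (1/3) = 5/2.

5/2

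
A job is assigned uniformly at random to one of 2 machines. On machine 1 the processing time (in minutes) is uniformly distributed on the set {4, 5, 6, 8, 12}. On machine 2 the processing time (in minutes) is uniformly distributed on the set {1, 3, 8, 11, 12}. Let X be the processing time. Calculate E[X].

E[X | machine 1] = (4+5+6+8+12)/5 = 7.
E[X | machine 2] = (1+3+8+11+12)/5 = 7.
By the law of total expectation,
E[X] = (1/2)·(7) + (1/2)·(7) = 7.

7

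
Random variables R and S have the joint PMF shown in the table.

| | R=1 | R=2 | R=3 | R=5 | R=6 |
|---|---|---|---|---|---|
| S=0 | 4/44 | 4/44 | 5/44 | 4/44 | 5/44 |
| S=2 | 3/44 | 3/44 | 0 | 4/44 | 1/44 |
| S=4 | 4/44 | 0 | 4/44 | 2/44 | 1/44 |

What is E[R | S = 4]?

32/11

P(S = 4) = 1/4.
Σ R·P over the event = 1·(4/44) + 3·(4/44) + 5·(2/44) + 6·(1/44) = 8/11.
E[R | S = 4] = (8/11) / (1/4) = 32/11.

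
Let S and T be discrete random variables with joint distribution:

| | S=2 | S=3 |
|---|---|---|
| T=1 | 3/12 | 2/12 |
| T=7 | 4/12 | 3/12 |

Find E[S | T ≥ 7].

P(T ≥ 7) = 7/12.
Σ S·P over the event = 2·(4/12) + 3·(3/12) = 17/12.
E[S | T ≥ 7] = (17/12) / (7/12) = 17/7.

17/7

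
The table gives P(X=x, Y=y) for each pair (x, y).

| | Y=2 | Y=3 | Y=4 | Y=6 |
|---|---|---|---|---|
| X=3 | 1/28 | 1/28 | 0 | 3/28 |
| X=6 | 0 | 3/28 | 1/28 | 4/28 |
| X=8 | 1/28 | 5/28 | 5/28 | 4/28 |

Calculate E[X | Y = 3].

61/9

P(Y = 3) = 9/28.
Σ X·P over the event = 3·(1/28) + 6·(3/28) + 8·(5/28) = 61/28.
E[X | Y = 3] = (61/28) / (9/28) = 61/9.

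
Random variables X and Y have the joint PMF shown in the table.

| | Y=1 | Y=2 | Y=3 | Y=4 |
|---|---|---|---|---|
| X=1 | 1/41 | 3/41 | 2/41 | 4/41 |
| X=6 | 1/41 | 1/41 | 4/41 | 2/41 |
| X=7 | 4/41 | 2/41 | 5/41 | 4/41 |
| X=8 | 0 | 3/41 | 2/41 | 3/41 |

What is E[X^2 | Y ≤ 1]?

P(Y ≤ 1) = 6/41.
Σ X^2·P over the event = 1·(1/41) + 36·(1/41) + 49·(4/41) = 233/41.
E[X^2 | Y ≤ 1] = (233/41) / (6/41) = 233/6.

233/6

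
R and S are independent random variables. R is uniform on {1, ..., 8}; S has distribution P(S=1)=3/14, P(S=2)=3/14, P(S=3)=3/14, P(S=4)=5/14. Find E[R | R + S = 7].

P(R + S = 7) = 1/8.
Summing R·P(x,y) over outcomes with R + S = 7 gives 15/28.
E[R | R + S = 7] = (15/28) / (1/8) = 30/7.

30/7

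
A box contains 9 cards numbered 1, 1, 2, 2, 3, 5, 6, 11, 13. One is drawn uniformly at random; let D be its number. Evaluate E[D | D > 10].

12

P(D > 10) = 2/9.
Σ over the event: 11·1/9 + 13·1/9 = 8/3.
E[D | D > 10] = (8/3) / (2/9) = 12.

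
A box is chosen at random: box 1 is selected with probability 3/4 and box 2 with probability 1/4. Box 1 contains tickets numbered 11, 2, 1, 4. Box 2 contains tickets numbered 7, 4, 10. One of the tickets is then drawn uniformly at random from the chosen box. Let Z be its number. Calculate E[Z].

41/8

E[Z | box 1] = (11+2+1+4)/4 = 9/2.
E[Z | box 2] = (7+4+10)/3 = 7.
E[Z] = (3/4)·(9/2) + (1/4)·(7) = 41/8.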